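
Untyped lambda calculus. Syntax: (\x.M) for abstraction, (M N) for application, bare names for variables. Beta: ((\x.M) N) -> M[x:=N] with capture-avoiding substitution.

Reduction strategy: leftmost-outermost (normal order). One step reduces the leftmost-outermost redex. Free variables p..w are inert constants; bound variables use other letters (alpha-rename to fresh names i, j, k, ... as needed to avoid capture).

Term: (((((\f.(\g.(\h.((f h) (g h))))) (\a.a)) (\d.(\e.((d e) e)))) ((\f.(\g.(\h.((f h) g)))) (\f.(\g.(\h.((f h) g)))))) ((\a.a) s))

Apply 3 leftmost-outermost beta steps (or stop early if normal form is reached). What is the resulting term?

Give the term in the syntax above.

Answer: ((((\a.a) ((\f.(\g.(\h.((f h) g)))) (\f.(\g.(\h.((f h) g)))))) ((\d.(\e.((d e) e))) ((\f.(\g.(\h.((f h) g)))) (\f.(\g.(\h.((f h) g))))))) ((\a.a) s))

Derivation:
Step 0: (((((\f.(\g.(\h.((f h) (g h))))) (\a.a)) (\d.(\e.((d e) e)))) ((\f.(\g.(\h.((f h) g)))) (\f.(\g.(\h.((f h) g)))))) ((\a.a) s))
Step 1: ((((\g.(\h.(((\a.a) h) (g h)))) (\d.(\e.((d e) e)))) ((\f.(\g.(\h.((f h) g)))) (\f.(\g.(\h.((f h) g)))))) ((\a.a) s))
Step 2: (((\h.(((\a.a) h) ((\d.(\e.((d e) e))) h))) ((\f.(\g.(\h.((f h) g)))) (\f.(\g.(\h.((f h) g)))))) ((\a.a) s))
Step 3: ((((\a.a) ((\f.(\g.(\h.((f h) g)))) (\f.(\g.(\h.((f h) g)))))) ((\d.(\e.((d e) e))) ((\f.(\g.(\h.((f h) g)))) (\f.(\g.(\h.((f h) g))))))) ((\a.a) s))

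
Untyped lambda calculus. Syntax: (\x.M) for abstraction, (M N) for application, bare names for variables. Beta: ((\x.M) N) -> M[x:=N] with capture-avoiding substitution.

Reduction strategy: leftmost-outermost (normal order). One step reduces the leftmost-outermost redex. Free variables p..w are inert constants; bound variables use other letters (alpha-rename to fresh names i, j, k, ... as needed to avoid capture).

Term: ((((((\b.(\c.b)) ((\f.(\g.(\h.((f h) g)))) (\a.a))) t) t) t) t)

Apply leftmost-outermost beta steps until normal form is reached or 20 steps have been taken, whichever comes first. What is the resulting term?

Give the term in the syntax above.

Step 0: ((((((\b.(\c.b)) ((\f.(\g.(\h.((f h) g)))) (\a.a))) t) t) t) t)
Step 1: (((((\c.((\f.(\g.(\h.((f h) g)))) (\a.a))) t) t) t) t)
Step 2: (((((\f.(\g.(\h.((f h) g)))) (\a.a)) t) t) t)
Step 3: ((((\g.(\h.(((\a.a) h) g))) t) t) t)
Step 4: (((\h.(((\a.a) h) t)) t) t)
Step 5: ((((\a.a) t) t) t)
Step 6: ((t t) t)

Answer: ((t t) t)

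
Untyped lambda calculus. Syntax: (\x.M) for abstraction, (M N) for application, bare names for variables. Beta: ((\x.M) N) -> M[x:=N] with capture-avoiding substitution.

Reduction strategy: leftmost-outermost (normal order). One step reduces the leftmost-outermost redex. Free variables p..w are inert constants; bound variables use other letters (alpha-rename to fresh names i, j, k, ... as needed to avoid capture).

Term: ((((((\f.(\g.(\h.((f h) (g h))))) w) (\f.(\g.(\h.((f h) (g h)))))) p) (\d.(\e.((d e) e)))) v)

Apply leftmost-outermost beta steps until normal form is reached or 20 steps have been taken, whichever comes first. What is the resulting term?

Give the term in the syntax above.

Step 0: ((((((\f.(\g.(\h.((f h) (g h))))) w) (\f.(\g.(\h.((f h) (g h)))))) p) (\d.(\e.((d e) e)))) v)
Step 1: (((((\g.(\h.((w h) (g h)))) (\f.(\g.(\h.((f h) (g h)))))) p) (\d.(\e.((d e) e)))) v)
Step 2: ((((\h.((w h) ((\f.(\g.(\h.((f h) (g h))))) h))) p) (\d.(\e.((d e) e)))) v)
Step 3: ((((w p) ((\f.(\g.(\h.((f h) (g h))))) p)) (\d.(\e.((d e) e)))) v)
Step 4: ((((w p) (\g.(\h.((p h) (g h))))) (\d.(\e.((d e) e)))) v)

Answer: ((((w p) (\g.(\h.((p h) (g h))))) (\d.(\e.((d e) e)))) v)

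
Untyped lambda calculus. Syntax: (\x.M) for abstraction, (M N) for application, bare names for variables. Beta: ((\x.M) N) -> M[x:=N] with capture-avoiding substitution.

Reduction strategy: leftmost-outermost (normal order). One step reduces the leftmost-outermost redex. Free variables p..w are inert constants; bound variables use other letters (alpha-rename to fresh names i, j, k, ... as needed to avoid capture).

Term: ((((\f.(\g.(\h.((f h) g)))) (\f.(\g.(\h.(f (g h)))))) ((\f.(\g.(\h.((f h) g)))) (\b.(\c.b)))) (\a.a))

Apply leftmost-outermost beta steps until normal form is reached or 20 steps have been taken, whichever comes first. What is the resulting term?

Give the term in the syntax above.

Answer: (\h.(\i.i))

Derivation:
Step 0: ((((\f.(\g.(\h.((f h) g)))) (\f.(\g.(\h.(f (g h)))))) ((\f.(\g.(\h.((f h) g)))) (\b.(\c.b)))) (\a.a))
Step 1: (((\g.(\h.(((\f.(\g.(\h.(f (g h))))) h) g))) ((\f.(\g.(\h.((f h) g)))) (\b.(\c.b)))) (\a.a))
Step 2: ((\h.(((\f.(\g.(\h.(f (g h))))) h) ((\f.(\g.(\h.((f h) g)))) (\b.(\c.b))))) (\a.a))
Step 3: (((\f.(\g.(\h.(f (g h))))) (\a.a)) ((\f.(\g.(\h.((f h) g)))) (\b.(\c.b))))
Step 4: ((\g.(\h.((\a.a) (g h)))) ((\f.(\g.(\h.((f h) g)))) (\b.(\c.b))))
Step 5: (\h.((\a.a) (((\f.(\g.(\h.((f h) g)))) (\b.(\c.b))) h)))
Step 6: (\h.(((\f.(\g.(\h.((f h) g)))) (\b.(\c.b))) h))
Step 7: (\h.((\g.(\h.(((\b.(\c.b)) h) g))) h))
Step 8: (\h.(\i.(((\b.(\c.b)) i) h)))
Step 9: (\h.(\i.((\c.i) h)))
Step 10: (\h.(\i.i))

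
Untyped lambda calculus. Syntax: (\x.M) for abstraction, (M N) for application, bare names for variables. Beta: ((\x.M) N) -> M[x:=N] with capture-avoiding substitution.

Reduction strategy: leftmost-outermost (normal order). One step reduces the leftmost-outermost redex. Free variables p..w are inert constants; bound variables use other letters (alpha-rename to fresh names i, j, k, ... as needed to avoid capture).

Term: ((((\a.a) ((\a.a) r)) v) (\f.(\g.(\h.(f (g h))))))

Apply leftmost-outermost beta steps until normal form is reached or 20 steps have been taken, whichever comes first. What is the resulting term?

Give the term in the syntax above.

Answer: ((r v) (\f.(\g.(\h.(f (g h))))))

Derivation:
Step 0: ((((\a.a) ((\a.a) r)) v) (\f.(\g.(\h.(f (g h))))))
Step 1: ((((\a.a) r) v) (\f.(\g.(\h.(f (g h))))))
Step 2: ((r v) (\f.(\g.(\h.(f (g h))))))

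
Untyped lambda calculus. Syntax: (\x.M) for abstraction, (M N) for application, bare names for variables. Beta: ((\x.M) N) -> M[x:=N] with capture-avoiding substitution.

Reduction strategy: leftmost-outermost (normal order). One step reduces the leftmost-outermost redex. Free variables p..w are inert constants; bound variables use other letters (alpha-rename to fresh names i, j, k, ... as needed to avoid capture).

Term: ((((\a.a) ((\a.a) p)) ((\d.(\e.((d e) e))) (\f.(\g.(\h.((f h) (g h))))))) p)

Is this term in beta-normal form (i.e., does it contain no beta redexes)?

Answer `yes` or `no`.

Term: ((((\a.a) ((\a.a) p)) ((\d.(\e.((d e) e))) (\f.(\g.(\h.((f h) (g h))))))) p)
Found 3 beta redex(es).

Answer: no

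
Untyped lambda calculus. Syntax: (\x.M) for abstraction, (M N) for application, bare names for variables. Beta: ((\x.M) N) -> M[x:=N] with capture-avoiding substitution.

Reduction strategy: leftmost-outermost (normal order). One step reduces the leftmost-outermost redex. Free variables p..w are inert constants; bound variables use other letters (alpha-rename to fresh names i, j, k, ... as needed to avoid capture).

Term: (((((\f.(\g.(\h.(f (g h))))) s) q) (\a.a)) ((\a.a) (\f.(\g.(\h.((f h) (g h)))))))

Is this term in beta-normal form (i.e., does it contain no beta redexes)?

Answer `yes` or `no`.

Answer: no

Derivation:
Term: (((((\f.(\g.(\h.(f (g h))))) s) q) (\a.a)) ((\a.a) (\f.(\g.(\h.((f h) (g h)))))))
Found 2 beta redex(es).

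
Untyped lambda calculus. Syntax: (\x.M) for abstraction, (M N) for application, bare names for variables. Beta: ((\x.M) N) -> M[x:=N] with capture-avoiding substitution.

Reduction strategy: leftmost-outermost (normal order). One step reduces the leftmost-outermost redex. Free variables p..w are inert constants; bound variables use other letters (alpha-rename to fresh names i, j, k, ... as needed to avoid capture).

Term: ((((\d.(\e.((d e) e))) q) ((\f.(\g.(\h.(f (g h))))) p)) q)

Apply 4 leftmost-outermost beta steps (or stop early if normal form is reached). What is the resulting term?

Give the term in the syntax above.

Step 0: ((((\d.(\e.((d e) e))) q) ((\f.(\g.(\h.(f (g h))))) p)) q)
Step 1: (((\e.((q e) e)) ((\f.(\g.(\h.(f (g h))))) p)) q)
Step 2: (((q ((\f.(\g.(\h.(f (g h))))) p)) ((\f.(\g.(\h.(f (g h))))) p)) q)
Step 3: (((q (\g.(\h.(p (g h))))) ((\f.(\g.(\h.(f (g h))))) p)) q)
Step 4: (((q (\g.(\h.(p (g h))))) (\g.(\h.(p (g h))))) q)

Answer: (((q (\g.(\h.(p (g h))))) (\g.(\h.(p (g h))))) q)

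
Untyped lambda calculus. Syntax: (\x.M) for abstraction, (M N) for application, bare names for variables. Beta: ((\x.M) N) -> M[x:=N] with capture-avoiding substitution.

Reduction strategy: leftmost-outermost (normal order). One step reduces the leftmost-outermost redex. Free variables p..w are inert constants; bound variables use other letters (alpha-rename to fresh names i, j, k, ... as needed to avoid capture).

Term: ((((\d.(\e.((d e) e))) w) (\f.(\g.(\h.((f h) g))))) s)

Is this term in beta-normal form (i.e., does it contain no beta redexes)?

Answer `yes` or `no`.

Term: ((((\d.(\e.((d e) e))) w) (\f.(\g.(\h.((f h) g))))) s)
Found 1 beta redex(es).

Answer: no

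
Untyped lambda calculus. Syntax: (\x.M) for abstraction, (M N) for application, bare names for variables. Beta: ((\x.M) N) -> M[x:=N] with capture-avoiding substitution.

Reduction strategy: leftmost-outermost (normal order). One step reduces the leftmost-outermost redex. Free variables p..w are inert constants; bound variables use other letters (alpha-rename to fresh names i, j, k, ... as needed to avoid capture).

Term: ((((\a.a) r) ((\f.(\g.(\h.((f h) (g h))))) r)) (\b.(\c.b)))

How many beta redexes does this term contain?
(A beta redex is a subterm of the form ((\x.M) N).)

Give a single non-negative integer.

Term: ((((\a.a) r) ((\f.(\g.(\h.((f h) (g h))))) r)) (\b.(\c.b)))
  Redex: ((\a.a) r)
  Redex: ((\f.(\g.(\h.((f h) (g h))))) r)
Total redexes: 2

Answer: 2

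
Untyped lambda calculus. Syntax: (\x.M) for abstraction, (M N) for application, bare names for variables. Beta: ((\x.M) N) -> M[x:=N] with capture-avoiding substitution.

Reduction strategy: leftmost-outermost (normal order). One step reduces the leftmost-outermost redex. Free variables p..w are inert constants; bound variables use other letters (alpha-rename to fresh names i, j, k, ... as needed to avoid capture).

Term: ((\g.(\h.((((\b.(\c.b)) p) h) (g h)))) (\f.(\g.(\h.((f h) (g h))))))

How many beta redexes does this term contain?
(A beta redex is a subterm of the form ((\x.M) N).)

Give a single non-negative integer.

Answer: 2

Derivation:
Term: ((\g.(\h.((((\b.(\c.b)) p) h) (g h)))) (\f.(\g.(\h.((f h) (g h))))))
  Redex: ((\g.(\h.((((\b.(\c.b)) p) h) (g h)))) (\f.(\g.(\h.((f h) (g h))))))
  Redex: ((\b.(\c.b)) p)
Total redexes: 2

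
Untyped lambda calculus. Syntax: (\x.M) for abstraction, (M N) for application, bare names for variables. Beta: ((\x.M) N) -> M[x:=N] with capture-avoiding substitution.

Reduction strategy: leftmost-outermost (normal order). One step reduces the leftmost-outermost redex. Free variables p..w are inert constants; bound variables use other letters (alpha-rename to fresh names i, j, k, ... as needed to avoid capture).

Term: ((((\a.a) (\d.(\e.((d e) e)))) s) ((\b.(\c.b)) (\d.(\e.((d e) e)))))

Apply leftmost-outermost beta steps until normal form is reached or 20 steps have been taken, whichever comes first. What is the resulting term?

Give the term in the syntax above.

Answer: ((s (\c.(\d.(\e.((d e) e))))) (\c.(\d.(\e.((d e) e)))))

Derivation:
Step 0: ((((\a.a) (\d.(\e.((d e) e)))) s) ((\b.(\c.b)) (\d.(\e.((d e) e)))))
Step 1: (((\d.(\e.((d e) e))) s) ((\b.(\c.b)) (\d.(\e.((d e) e)))))
Step 2: ((\e.((s e) e)) ((\b.(\c.b)) (\d.(\e.((d e) e)))))
Step 3: ((s ((\b.(\c.b)) (\d.(\e.((d e) e))))) ((\b.(\c.b)) (\d.(\e.((d e) e)))))
Step 4: ((s (\c.(\d.(\e.((d e) e))))) ((\b.(\c.b)) (\d.(\e.((d e) e)))))
Step 5: ((s (\c.(\d.(\e.((d e) e))))) (\c.(\d.(\e.((d e) e)))))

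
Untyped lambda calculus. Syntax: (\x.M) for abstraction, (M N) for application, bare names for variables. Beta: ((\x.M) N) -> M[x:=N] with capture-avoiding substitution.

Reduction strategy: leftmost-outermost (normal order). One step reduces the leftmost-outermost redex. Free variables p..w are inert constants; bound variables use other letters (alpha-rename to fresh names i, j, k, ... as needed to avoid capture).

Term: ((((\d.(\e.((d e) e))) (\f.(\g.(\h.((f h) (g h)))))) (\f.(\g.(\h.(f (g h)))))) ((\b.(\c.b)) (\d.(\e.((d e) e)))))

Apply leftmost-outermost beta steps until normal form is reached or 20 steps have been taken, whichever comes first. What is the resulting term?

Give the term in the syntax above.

Step 0: ((((\d.(\e.((d e) e))) (\f.(\g.(\h.((f h) (g h)))))) (\f.(\g.(\h.(f (g h)))))) ((\b.(\c.b)) (\d.(\e.((d e) e)))))
Step 1: (((\e.(((\f.(\g.(\h.((f h) (g h))))) e) e)) (\f.(\g.(\h.(f (g h)))))) ((\b.(\c.b)) (\d.(\e.((d e) e)))))
Step 2: ((((\f.(\g.(\h.((f h) (g h))))) (\f.(\g.(\h.(f (g h)))))) (\f.(\g.(\h.(f (g h)))))) ((\b.(\c.b)) (\d.(\e.((d e) e)))))
Step 3: (((\g.(\h.(((\f.(\g.(\h.(f (g h))))) h) (g h)))) (\f.(\g.(\h.(f (g h)))))) ((\b.(\c.b)) (\d.(\e.((d e) e)))))
Step 4: ((\h.(((\f.(\g.(\h.(f (g h))))) h) ((\f.(\g.(\h.(f (g h))))) h))) ((\b.(\c.b)) (\d.(\e.((d e) e)))))
Step 5: (((\f.(\g.(\h.(f (g h))))) ((\b.(\c.b)) (\d.(\e.((d e) e))))) ((\f.(\g.(\h.(f (g h))))) ((\b.(\c.b)) (\d.(\e.((d e) e))))))
Step 6: ((\g.(\h.(((\b.(\c.b)) (\d.(\e.((d e) e)))) (g h)))) ((\f.(\g.(\h.(f (g h))))) ((\b.(\c.b)) (\d.(\e.((d e) e))))))
Step 7: (\h.(((\b.(\c.b)) (\d.(\e.((d e) e)))) (((\f.(\g.(\h.(f (g h))))) ((\b.(\c.b)) (\d.(\e.((d e) e))))) h)))
Step 8: (\h.((\c.(\d.(\e.((d e) e)))) (((\f.(\g.(\h.(f (g h))))) ((\b.(\c.b)) (\d.(\e.((d e) e))))) h)))
Step 9: (\h.(\d.(\e.((d e) e))))

Answer: (\h.(\d.(\e.((d e) e))))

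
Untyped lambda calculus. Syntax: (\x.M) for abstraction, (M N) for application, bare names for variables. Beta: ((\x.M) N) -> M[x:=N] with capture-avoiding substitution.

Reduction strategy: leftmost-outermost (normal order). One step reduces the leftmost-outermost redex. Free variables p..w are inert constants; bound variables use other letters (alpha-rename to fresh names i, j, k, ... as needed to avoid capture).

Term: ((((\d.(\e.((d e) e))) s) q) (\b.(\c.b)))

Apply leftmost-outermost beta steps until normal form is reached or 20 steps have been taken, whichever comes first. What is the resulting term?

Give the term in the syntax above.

Step 0: ((((\d.(\e.((d e) e))) s) q) (\b.(\c.b)))
Step 1: (((\e.((s e) e)) q) (\b.(\c.b)))
Step 2: (((s q) q) (\b.(\c.b)))

Answer: (((s q) q) (\b.(\c.b)))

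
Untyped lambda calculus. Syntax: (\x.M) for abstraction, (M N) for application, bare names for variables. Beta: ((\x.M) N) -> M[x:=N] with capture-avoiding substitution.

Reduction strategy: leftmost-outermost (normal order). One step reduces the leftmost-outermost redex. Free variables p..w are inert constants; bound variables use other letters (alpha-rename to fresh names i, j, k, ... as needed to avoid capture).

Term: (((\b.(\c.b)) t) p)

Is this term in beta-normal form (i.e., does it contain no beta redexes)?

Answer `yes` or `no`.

Term: (((\b.(\c.b)) t) p)
Found 1 beta redex(es).

Answer: no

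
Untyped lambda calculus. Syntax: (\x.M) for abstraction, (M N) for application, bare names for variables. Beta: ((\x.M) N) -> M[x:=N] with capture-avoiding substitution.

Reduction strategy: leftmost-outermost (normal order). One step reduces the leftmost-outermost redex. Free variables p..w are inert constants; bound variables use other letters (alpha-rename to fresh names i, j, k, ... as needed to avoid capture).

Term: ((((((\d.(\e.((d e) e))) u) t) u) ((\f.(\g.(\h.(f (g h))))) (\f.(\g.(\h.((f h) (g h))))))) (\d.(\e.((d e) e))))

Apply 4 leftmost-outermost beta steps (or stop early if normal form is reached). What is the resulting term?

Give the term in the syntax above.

Answer: (((((u t) t) u) (\g.(\h.(\i.(\j.(((g h) j) (i j))))))) (\d.(\e.((d e) e))))

Derivation:
Step 0: ((((((\d.(\e.((d e) e))) u) t) u) ((\f.(\g.(\h.(f (g h))))) (\f.(\g.(\h.((f h) (g h))))))) (\d.(\e.((d e) e))))
Step 1: (((((\e.((u e) e)) t) u) ((\f.(\g.(\h.(f (g h))))) (\f.(\g.(\h.((f h) (g h))))))) (\d.(\e.((d e) e))))
Step 2: (((((u t) t) u) ((\f.(\g.(\h.(f (g h))))) (\f.(\g.(\h.((f h) (g h))))))) (\d.(\e.((d e) e))))
Step 3: (((((u t) t) u) (\g.(\h.((\f.(\g.(\h.((f h) (g h))))) (g h))))) (\d.(\e.((d e) e))))
Step 4: (((((u t) t) u) (\g.(\h.(\i.(\j.(((g h) j) (i j))))))) (\d.(\e.((d e) e))))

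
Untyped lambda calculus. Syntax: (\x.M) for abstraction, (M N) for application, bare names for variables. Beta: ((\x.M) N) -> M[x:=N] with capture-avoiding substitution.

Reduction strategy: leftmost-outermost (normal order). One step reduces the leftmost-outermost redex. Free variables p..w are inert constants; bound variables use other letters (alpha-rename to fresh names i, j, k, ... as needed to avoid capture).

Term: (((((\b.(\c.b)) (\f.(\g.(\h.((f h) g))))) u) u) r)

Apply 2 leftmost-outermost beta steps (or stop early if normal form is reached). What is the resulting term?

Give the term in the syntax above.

Step 0: (((((\b.(\c.b)) (\f.(\g.(\h.((f h) g))))) u) u) r)
Step 1: ((((\c.(\f.(\g.(\h.((f h) g))))) u) u) r)
Step 2: (((\f.(\g.(\h.((f h) g)))) u) r)

Answer: (((\f.(\g.(\h.((f h) g)))) u) r)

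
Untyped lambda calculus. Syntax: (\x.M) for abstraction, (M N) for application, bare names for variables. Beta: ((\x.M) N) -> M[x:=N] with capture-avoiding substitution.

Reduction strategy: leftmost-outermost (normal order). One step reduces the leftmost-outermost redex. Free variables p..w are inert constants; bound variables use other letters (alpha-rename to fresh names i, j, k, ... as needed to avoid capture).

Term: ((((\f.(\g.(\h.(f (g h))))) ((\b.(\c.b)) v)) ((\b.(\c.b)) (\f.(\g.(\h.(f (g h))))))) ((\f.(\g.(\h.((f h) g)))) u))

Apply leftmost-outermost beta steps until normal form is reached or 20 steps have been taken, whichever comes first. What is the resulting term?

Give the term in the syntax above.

Step 0: ((((\f.(\g.(\h.(f (g h))))) ((\b.(\c.b)) v)) ((\b.(\c.b)) (\f.(\g.(\h.(f (g h))))))) ((\f.(\g.(\h.((f h) g)))) u))
Step 1: (((\g.(\h.(((\b.(\c.b)) v) (g h)))) ((\b.(\c.b)) (\f.(\g.(\h.(f (g h))))))) ((\f.(\g.(\h.((f h) g)))) u))
Step 2: ((\h.(((\b.(\c.b)) v) (((\b.(\c.b)) (\f.(\g.(\h.(f (g h)))))) h))) ((\f.(\g.(\h.((f h) g)))) u))
Step 3: (((\b.(\c.b)) v) (((\b.(\c.b)) (\f.(\g.(\h.(f (g h)))))) ((\f.(\g.(\h.((f h) g)))) u)))
Step 4: ((\c.v) (((\b.(\c.b)) (\f.(\g.(\h.(f (g h)))))) ((\f.(\g.(\h.((f h) g)))) u)))
Step 5: v

Answer: v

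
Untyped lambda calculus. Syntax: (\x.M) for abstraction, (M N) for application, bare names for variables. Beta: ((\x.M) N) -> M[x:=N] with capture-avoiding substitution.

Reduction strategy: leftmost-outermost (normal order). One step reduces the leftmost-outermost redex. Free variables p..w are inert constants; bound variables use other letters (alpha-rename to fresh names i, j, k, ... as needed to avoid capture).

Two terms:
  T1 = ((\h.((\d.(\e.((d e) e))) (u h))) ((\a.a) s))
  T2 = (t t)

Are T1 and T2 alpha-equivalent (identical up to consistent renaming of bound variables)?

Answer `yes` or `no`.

Term 1: ((\h.((\d.(\e.((d e) e))) (u h))) ((\a.a) s))
Term 2: (t t)
Alpha-equivalence: compare structure up to binder renaming.
Result: False

Answer: no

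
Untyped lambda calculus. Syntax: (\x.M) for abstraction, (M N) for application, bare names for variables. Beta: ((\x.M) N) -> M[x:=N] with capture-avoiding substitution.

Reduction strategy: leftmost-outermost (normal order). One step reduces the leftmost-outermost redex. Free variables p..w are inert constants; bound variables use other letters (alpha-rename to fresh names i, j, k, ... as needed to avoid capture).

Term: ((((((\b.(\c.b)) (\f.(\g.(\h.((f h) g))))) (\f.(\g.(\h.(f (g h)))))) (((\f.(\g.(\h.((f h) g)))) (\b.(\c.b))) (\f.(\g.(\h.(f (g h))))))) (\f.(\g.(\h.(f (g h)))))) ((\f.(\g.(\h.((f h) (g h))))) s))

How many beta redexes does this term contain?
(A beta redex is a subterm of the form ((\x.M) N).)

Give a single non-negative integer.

Answer: 3

Derivation:
Term: ((((((\b.(\c.b)) (\f.(\g.(\h.((f h) g))))) (\f.(\g.(\h.(f (g h)))))) (((\f.(\g.(\h.((f h) g)))) (\b.(\c.b))) (\f.(\g.(\h.(f (g h))))))) (\f.(\g.(\h.(f (g h)))))) ((\f.(\g.(\h.((f h) (g h))))) s))
  Redex: ((\b.(\c.b)) (\f.(\g.(\h.((f h) g)))))
  Redex: ((\f.(\g.(\h.((f h) g)))) (\b.(\c.b)))
  Redex: ((\f.(\g.(\h.((f h) (g h))))) s)
Total redexes: 3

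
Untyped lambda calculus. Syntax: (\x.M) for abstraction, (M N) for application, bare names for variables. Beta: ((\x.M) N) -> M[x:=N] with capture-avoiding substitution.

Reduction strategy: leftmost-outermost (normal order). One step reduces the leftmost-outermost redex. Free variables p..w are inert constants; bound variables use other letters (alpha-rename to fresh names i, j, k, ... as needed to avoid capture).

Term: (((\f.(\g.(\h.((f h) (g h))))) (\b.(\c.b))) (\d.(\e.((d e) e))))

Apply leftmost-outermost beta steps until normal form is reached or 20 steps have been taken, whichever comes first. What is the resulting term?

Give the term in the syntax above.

Step 0: (((\f.(\g.(\h.((f h) (g h))))) (\b.(\c.b))) (\d.(\e.((d e) e))))
Step 1: ((\g.(\h.(((\b.(\c.b)) h) (g h)))) (\d.(\e.((d e) e))))
Step 2: (\h.(((\b.(\c.b)) h) ((\d.(\e.((d e) e))) h)))
Step 3: (\h.((\c.h) ((\d.(\e.((d e) e))) h)))
Step 4: (\h.h)

Answer: (\h.h)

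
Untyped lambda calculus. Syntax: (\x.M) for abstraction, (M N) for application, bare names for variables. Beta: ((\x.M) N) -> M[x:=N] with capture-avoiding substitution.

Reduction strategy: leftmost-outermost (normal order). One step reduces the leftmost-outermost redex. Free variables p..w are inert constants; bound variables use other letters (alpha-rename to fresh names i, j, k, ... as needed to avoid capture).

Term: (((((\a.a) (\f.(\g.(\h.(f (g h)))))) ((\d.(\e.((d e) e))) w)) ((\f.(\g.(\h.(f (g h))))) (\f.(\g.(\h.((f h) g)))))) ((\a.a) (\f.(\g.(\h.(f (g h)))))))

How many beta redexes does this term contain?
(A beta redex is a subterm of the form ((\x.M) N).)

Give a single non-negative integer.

Answer: 4

Derivation:
Term: (((((\a.a) (\f.(\g.(\h.(f (g h)))))) ((\d.(\e.((d e) e))) w)) ((\f.(\g.(\h.(f (g h))))) (\f.(\g.(\h.((f h) g)))))) ((\a.a) (\f.(\g.(\h.(f (g h)))))))
  Redex: ((\a.a) (\f.(\g.(\h.(f (g h))))))
  Redex: ((\d.(\e.((d e) e))) w)
  Redex: ((\f.(\g.(\h.(f (g h))))) (\f.(\g.(\h.((f h) g)))))
  Redex: ((\a.a) (\f.(\g.(\h.(f (g h))))))
Total redexes: 4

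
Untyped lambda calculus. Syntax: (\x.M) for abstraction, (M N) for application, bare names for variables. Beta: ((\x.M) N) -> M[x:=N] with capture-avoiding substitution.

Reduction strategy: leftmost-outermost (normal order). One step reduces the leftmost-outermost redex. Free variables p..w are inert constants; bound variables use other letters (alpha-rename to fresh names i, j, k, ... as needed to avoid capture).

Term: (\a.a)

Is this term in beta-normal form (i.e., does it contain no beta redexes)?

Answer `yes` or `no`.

Answer: yes

Derivation:
Term: (\a.a)
No beta redexes found.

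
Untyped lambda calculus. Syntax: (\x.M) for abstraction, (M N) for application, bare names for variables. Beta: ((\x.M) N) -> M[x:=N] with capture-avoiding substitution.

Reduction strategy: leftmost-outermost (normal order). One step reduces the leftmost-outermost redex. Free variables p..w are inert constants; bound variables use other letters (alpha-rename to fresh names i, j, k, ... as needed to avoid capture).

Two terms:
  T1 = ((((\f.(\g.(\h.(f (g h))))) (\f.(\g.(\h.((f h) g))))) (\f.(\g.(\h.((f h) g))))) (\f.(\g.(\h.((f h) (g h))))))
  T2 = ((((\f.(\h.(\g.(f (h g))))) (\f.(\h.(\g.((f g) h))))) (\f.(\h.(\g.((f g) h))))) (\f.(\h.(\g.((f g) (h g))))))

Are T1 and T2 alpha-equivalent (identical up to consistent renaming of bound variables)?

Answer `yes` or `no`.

Answer: yes

Derivation:
Term 1: ((((\f.(\g.(\h.(f (g h))))) (\f.(\g.(\h.((f h) g))))) (\f.(\g.(\h.((f h) g))))) (\f.(\g.(\h.((f h) (g h))))))
Term 2: ((((\f.(\h.(\g.(f (h g))))) (\f.(\h.(\g.((f g) h))))) (\f.(\h.(\g.((f g) h))))) (\f.(\h.(\g.((f g) (h g))))))
Alpha-equivalence: compare structure up to binder renaming.
Result: True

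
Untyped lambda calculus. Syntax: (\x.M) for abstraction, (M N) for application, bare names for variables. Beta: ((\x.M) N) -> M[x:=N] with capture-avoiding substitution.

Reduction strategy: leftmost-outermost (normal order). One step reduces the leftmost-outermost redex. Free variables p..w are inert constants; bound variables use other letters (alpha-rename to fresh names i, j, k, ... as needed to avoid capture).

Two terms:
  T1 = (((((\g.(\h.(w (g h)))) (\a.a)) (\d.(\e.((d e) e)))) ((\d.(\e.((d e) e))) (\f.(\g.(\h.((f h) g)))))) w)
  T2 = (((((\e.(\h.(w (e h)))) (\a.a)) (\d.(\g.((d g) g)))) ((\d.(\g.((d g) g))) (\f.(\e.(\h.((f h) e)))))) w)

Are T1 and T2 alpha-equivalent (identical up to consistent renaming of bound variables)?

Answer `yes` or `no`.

Answer: yes

Derivation:
Term 1: (((((\g.(\h.(w (g h)))) (\a.a)) (\d.(\e.((d e) e)))) ((\d.(\e.((d e) e))) (\f.(\g.(\h.((f h) g)))))) w)
Term 2: (((((\e.(\h.(w (e h)))) (\a.a)) (\d.(\g.((d g) g)))) ((\d.(\g.((d g) g))) (\f.(\e.(\h.((f h) e)))))) w)
Alpha-equivalence: compare structure up to binder renaming.
Result: True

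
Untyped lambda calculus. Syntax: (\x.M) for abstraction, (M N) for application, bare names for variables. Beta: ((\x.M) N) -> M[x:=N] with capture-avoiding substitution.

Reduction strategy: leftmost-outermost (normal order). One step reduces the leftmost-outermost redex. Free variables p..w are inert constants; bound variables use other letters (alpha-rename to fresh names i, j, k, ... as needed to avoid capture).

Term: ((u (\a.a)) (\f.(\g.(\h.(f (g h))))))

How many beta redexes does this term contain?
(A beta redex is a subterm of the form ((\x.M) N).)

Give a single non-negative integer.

Answer: 0

Derivation:
Term: ((u (\a.a)) (\f.(\g.(\h.(f (g h))))))
  (no redexes)
Total redexes: 0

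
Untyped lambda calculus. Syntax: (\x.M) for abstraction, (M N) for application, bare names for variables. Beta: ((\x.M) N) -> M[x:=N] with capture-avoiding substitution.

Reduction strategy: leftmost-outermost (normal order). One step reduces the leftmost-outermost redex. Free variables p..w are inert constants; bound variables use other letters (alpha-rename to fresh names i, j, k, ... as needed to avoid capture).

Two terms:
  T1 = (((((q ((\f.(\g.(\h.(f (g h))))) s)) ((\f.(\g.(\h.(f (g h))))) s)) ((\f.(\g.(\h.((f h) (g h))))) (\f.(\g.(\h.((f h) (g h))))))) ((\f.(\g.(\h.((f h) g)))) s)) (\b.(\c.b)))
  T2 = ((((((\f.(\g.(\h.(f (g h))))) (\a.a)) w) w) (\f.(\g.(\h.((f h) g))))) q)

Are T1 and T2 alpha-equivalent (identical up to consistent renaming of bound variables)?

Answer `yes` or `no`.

Answer: no

Derivation:
Term 1: (((((q ((\f.(\g.(\h.(f (g h))))) s)) ((\f.(\g.(\h.(f (g h))))) s)) ((\f.(\g.(\h.((f h) (g h))))) (\f.(\g.(\h.((f h) (g h))))))) ((\f.(\g.(\h.((f h) g)))) s)) (\b.(\c.b)))
Term 2: ((((((\f.(\g.(\h.(f (g h))))) (\a.a)) w) w) (\f.(\g.(\h.((f h) g))))) q)
Alpha-equivalence: compare structure up to binder renaming.
Result: False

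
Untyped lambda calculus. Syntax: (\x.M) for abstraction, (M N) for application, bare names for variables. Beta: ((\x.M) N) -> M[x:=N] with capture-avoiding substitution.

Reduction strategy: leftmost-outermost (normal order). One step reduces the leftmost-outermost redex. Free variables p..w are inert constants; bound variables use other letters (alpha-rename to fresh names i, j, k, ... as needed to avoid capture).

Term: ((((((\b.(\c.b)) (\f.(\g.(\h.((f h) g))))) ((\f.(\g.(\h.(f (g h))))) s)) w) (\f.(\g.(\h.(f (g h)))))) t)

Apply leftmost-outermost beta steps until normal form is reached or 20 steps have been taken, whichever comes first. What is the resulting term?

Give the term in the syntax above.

Step 0: ((((((\b.(\c.b)) (\f.(\g.(\h.((f h) g))))) ((\f.(\g.(\h.(f (g h))))) s)) w) (\f.(\g.(\h.(f (g h)))))) t)
Step 1: (((((\c.(\f.(\g.(\h.((f h) g))))) ((\f.(\g.(\h.(f (g h))))) s)) w) (\f.(\g.(\h.(f (g h)))))) t)
Step 2: ((((\f.(\g.(\h.((f h) g)))) w) (\f.(\g.(\h.(f (g h)))))) t)
Step 3: (((\g.(\h.((w h) g))) (\f.(\g.(\h.(f (g h)))))) t)
Step 4: ((\h.((w h) (\f.(\g.(\h.(f (g h))))))) t)
Step 5: ((w t) (\f.(\g.(\h.(f (g h))))))

Answer: ((w t) (\f.(\g.(\h.(f (g h))))))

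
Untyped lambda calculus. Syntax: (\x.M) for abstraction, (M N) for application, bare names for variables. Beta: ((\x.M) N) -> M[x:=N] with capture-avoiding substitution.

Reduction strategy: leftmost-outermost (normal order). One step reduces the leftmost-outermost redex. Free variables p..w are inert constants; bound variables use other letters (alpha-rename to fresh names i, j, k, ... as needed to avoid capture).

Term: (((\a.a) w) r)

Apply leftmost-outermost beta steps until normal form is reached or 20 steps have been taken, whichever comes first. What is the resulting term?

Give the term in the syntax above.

Answer: (w r)

Derivation:
Step 0: (((\a.a) w) r)
Step 1: (w r)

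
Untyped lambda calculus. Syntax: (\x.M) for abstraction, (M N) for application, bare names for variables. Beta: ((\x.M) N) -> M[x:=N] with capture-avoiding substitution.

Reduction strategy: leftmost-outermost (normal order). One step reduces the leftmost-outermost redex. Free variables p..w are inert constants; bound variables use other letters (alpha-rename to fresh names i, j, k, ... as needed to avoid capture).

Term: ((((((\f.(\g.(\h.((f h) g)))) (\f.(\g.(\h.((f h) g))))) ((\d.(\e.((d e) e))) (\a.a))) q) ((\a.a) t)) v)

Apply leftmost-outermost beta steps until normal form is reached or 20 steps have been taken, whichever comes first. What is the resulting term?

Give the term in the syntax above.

Answer: (((q t) (\e.(e e))) v)

Derivation:
Step 0: ((((((\f.(\g.(\h.((f h) g)))) (\f.(\g.(\h.((f h) g))))) ((\d.(\e.((d e) e))) (\a.a))) q) ((\a.a) t)) v)
Step 1: (((((\g.(\h.(((\f.(\g.(\h.((f h) g)))) h) g))) ((\d.(\e.((d e) e))) (\a.a))) q) ((\a.a) t)) v)
Step 2: ((((\h.(((\f.(\g.(\h.((f h) g)))) h) ((\d.(\e.((d e) e))) (\a.a)))) q) ((\a.a) t)) v)
Step 3: (((((\f.(\g.(\h.((f h) g)))) q) ((\d.(\e.((d e) e))) (\a.a))) ((\a.a) t)) v)
Step 4: ((((\g.(\h.((q h) g))) ((\d.(\e.((d e) e))) (\a.a))) ((\a.a) t)) v)
Step 5: (((\h.((q h) ((\d.(\e.((d e) e))) (\a.a)))) ((\a.a) t)) v)
Step 6: (((q ((\a.a) t)) ((\d.(\e.((d e) e))) (\a.a))) v)
Step 7: (((q t) ((\d.(\e.((d e) e))) (\a.a))) v)
Step 8: (((q t) (\e.(((\a.a) e) e))) v)
Step 9: (((q t) (\e.(e e))) v)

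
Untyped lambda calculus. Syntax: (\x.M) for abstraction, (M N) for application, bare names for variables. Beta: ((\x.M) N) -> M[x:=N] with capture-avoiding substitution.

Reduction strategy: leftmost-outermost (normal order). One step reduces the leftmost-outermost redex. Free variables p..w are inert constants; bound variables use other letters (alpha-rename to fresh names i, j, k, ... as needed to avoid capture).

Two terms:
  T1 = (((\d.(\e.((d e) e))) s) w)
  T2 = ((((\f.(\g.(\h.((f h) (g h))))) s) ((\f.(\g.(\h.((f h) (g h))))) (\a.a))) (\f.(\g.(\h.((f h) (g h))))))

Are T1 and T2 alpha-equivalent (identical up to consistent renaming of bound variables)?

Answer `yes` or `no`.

Answer: no

Derivation:
Term 1: (((\d.(\e.((d e) e))) s) w)
Term 2: ((((\f.(\g.(\h.((f h) (g h))))) s) ((\f.(\g.(\h.((f h) (g h))))) (\a.a))) (\f.(\g.(\h.((f h) (g h))))))
Alpha-equivalence: compare structure up to binder renaming.
Result: False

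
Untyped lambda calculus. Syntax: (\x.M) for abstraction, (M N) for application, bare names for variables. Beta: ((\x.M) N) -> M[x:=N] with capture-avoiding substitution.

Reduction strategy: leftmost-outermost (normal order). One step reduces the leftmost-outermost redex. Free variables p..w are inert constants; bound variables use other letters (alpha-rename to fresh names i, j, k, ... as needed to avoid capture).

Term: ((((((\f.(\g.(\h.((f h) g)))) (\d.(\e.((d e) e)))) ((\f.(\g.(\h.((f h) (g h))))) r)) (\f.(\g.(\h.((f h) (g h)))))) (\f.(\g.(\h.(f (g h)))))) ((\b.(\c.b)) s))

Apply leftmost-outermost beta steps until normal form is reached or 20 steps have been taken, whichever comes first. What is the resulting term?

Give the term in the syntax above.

Step 0: ((((((\f.(\g.(\h.((f h) g)))) (\d.(\e.((d e) e)))) ((\f.(\g.(\h.((f h) (g h))))) r)) (\f.(\g.(\h.((f h) (g h)))))) (\f.(\g.(\h.(f (g h)))))) ((\b.(\c.b)) s))
Step 1: (((((\g.(\h.(((\d.(\e.((d e) e))) h) g))) ((\f.(\g.(\h.((f h) (g h))))) r)) (\f.(\g.(\h.((f h) (g h)))))) (\f.(\g.(\h.(f (g h)))))) ((\b.(\c.b)) s))
Step 2: ((((\h.(((\d.(\e.((d e) e))) h) ((\f.(\g.(\h.((f h) (g h))))) r))) (\f.(\g.(\h.((f h) (g h)))))) (\f.(\g.(\h.(f (g h)))))) ((\b.(\c.b)) s))
Step 3: (((((\d.(\e.((d e) e))) (\f.(\g.(\h.((f h) (g h)))))) ((\f.(\g.(\h.((f h) (g h))))) r)) (\f.(\g.(\h.(f (g h)))))) ((\b.(\c.b)) s))
Step 4: ((((\e.(((\f.(\g.(\h.((f h) (g h))))) e) e)) ((\f.(\g.(\h.((f h) (g h))))) r)) (\f.(\g.(\h.(f (g h)))))) ((\b.(\c.b)) s))
Step 5: (((((\f.(\g.(\h.((f h) (g h))))) ((\f.(\g.(\h.((f h) (g h))))) r)) ((\f.(\g.(\h.((f h) (g h))))) r)) (\f.(\g.(\h.(f (g h)))))) ((\b.(\c.b)) s))
Step 6: ((((\g.(\h.((((\f.(\g.(\h.((f h) (g h))))) r) h) (g h)))) ((\f.(\g.(\h.((f h) (g h))))) r)) (\f.(\g.(\h.(f (g h)))))) ((\b.(\c.b)) s))
Step 7: (((\h.((((\f.(\g.(\h.((f h) (g h))))) r) h) (((\f.(\g.(\h.((f h) (g h))))) r) h))) (\f.(\g.(\h.(f (g h)))))) ((\b.(\c.b)) s))
Step 8: (((((\f.(\g.(\h.((f h) (g h))))) r) (\f.(\g.(\h.(f (g h)))))) (((\f.(\g.(\h.((f h) (g h))))) r) (\f.(\g.(\h.(f (g h))))))) ((\b.(\c.b)) s))
Step 9: ((((\g.(\h.((r h) (g h)))) (\f.(\g.(\h.(f (g h)))))) (((\f.(\g.(\h.((f h) (g h))))) r) (\f.(\g.(\h.(f (g h))))))) ((\b.(\c.b)) s))
Step 10: (((\h.((r h) ((\f.(\g.(\h.(f (g h))))) h))) (((\f.(\g.(\h.((f h) (g h))))) r) (\f.(\g.(\h.(f (g h))))))) ((\b.(\c.b)) s))
Step 11: (((r (((\f.(\g.(\h.((f h) (g h))))) r) (\f.(\g.(\h.(f (g h))))))) ((\f.(\g.(\h.(f (g h))))) (((\f.(\g.(\h.((f h) (g h))))) r) (\f.(\g.(\h.(f (g h)))))))) ((\b.(\c.b)) s))
Step 12: (((r ((\g.(\h.((r h) (g h)))) (\f.(\g.(\h.(f (g h))))))) ((\f.(\g.(\h.(f (g h))))) (((\f.(\g.(\h.((f h) (g h))))) r) (\f.(\g.(\h.(f (g h)))))))) ((\b.(\c.b)) s))
Step 13: (((r (\h.((r h) ((\f.(\g.(\h.(f (g h))))) h)))) ((\f.(\g.(\h.(f (g h))))) (((\f.(\g.(\h.((f h) (g h))))) r) (\f.(\g.(\h.(f (g h)))))))) ((\b.(\c.b)) s))
Step 14: (((r (\h.((r h) (\g.(\i.(h (g i))))))) ((\f.(\g.(\h.(f (g h))))) (((\f.(\g.(\h.((f h) (g h))))) r) (\f.(\g.(\h.(f (g h)))))))) ((\b.(\c.b)) s))
Step 15: (((r (\h.((r h) (\g.(\i.(h (g i))))))) (\g.(\h.((((\f.(\g.(\h.((f h) (g h))))) r) (\f.(\g.(\h.(f (g h)))))) (g h))))) ((\b.(\c.b)) s))
Step 16: (((r (\h.((r h) (\g.(\i.(h (g i))))))) (\g.(\h.(((\g.(\h.((r h) (g h)))) (\f.(\g.(\h.(f (g h)))))) (g h))))) ((\b.(\c.b)) s))
Step 17: (((r (\h.((r h) (\g.(\i.(h (g i))))))) (\g.(\h.((\h.((r h) ((\f.(\g.(\h.(f (g h))))) h))) (g h))))) ((\b.(\c.b)) s))
Step 18: (((r (\h.((r h) (\g.(\i.(h (g i))))))) (\g.(\h.((r (g h)) ((\f.(\g.(\h.(f (g h))))) (g h)))))) ((\b.(\c.b)) s))
Step 19: (((r (\h.((r h) (\g.(\i.(h (g i))))))) (\g.(\h.((r (g h)) (\i.(\j.((g h) (i j)))))))) ((\b.(\c.b)) s))
Step 20: (((r (\h.((r h) (\g.(\i.(h (g i))))))) (\g.(\h.((r (g h)) (\i.(\j.((g h) (i j)))))))) (\c.s))

Answer: (((r (\h.((r h) (\g.(\i.(h (g i))))))) (\g.(\h.((r (g h)) (\i.(\j.((g h) (i j)))))))) (\c.s))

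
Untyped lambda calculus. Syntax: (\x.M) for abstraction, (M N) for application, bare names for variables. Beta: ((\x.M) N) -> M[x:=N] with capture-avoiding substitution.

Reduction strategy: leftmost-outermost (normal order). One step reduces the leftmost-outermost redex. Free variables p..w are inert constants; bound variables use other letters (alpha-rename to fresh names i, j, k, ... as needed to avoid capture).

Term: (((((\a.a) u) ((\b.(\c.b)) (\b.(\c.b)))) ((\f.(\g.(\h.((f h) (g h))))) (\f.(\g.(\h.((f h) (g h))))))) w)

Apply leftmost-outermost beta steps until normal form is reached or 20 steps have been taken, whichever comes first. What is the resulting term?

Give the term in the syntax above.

Step 0: (((((\a.a) u) ((\b.(\c.b)) (\b.(\c.b)))) ((\f.(\g.(\h.((f h) (g h))))) (\f.(\g.(\h.((f h) (g h))))))) w)
Step 1: (((u ((\b.(\c.b)) (\b.(\c.b)))) ((\f.(\g.(\h.((f h) (g h))))) (\f.(\g.(\h.((f h) (g h))))))) w)
Step 2: (((u (\c.(\b.(\c.b)))) ((\f.(\g.(\h.((f h) (g h))))) (\f.(\g.(\h.((f h) (g h))))))) w)
Step 3: (((u (\c.(\b.(\c.b)))) (\g.(\h.(((\f.(\g.(\h.((f h) (g h))))) h) (g h))))) w)
Step 4: (((u (\c.(\b.(\c.b)))) (\g.(\h.((\g.(\i.((h i) (g i)))) (g h))))) w)
Step 5: (((u (\c.(\b.(\c.b)))) (\g.(\h.(\i.((h i) ((g h) i)))))) w)

Answer: (((u (\c.(\b.(\c.b)))) (\g.(\h.(\i.((h i) ((g h) i)))))) w)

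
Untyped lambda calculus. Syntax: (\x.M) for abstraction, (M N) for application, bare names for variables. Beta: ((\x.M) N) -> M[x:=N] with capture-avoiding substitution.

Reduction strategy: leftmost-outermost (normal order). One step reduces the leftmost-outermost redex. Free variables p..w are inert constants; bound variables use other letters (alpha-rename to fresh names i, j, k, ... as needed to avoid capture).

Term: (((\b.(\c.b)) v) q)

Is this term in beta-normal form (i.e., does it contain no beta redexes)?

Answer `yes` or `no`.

Term: (((\b.(\c.b)) v) q)
Found 1 beta redex(es).

Answer: no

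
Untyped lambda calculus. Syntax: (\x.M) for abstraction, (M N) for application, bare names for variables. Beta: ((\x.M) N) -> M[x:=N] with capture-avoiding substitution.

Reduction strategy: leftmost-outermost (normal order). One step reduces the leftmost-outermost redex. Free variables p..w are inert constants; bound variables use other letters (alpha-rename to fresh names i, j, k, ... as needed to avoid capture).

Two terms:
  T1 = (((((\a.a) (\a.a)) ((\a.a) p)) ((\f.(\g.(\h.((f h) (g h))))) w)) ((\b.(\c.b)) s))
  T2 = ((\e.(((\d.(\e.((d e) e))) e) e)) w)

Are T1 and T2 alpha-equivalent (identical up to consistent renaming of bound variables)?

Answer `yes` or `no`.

Answer: no

Derivation:
Term 1: (((((\a.a) (\a.a)) ((\a.a) p)) ((\f.(\g.(\h.((f h) (g h))))) w)) ((\b.(\c.b)) s))
Term 2: ((\e.(((\d.(\e.((d e) e))) e) e)) w)
Alpha-equivalence: compare structure up to binder renaming.
Result: False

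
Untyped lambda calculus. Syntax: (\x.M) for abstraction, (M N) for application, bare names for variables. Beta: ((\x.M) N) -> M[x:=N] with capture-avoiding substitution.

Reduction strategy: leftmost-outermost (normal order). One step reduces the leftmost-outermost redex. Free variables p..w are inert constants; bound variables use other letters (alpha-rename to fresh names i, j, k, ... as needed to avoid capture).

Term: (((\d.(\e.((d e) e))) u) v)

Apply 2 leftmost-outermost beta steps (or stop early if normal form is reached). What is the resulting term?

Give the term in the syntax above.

Answer: ((u v) v)

Derivation:
Step 0: (((\d.(\e.((d e) e))) u) v)
Step 1: ((\e.((u e) e)) v)
Step 2: ((u v) v)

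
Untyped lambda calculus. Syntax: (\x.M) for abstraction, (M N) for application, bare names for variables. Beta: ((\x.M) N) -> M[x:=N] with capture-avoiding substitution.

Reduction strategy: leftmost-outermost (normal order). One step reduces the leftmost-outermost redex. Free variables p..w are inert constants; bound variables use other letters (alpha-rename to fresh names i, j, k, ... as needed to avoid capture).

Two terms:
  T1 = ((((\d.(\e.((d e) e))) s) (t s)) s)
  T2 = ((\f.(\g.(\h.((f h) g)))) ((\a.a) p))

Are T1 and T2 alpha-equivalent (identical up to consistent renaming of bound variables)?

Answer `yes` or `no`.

Answer: no

Derivation:
Term 1: ((((\d.(\e.((d e) e))) s) (t s)) s)
Term 2: ((\f.(\g.(\h.((f h) g)))) ((\a.a) p))
Alpha-equivalence: compare structure up to binder renaming.
Result: False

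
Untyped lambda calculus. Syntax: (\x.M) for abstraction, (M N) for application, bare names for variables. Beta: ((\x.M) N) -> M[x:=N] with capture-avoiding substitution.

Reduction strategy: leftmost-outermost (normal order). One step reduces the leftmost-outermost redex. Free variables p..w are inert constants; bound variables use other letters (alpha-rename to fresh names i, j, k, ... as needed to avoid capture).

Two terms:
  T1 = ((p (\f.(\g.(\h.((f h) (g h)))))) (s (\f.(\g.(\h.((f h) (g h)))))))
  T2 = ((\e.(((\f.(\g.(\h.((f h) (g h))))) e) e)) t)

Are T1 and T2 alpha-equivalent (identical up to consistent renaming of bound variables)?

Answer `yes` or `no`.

Term 1: ((p (\f.(\g.(\h.((f h) (g h)))))) (s (\f.(\g.(\h.((f h) (g h)))))))
Term 2: ((\e.(((\f.(\g.(\h.((f h) (g h))))) e) e)) t)
Alpha-equivalence: compare structure up to binder renaming.
Result: False

Answer: no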